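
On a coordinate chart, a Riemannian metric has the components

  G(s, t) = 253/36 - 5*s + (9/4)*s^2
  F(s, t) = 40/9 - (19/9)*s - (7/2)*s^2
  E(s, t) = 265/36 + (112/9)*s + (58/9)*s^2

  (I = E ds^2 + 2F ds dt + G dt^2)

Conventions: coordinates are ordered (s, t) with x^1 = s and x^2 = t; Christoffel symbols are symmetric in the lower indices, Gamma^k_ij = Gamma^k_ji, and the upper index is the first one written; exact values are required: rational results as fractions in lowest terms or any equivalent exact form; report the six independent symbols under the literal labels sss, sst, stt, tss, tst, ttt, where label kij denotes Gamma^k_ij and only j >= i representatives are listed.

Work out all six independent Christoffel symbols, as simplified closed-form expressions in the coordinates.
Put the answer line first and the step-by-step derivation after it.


Answer: Gamma_sss = (-1440*s^3 - 5816*s^2 + 5880*s + 7648)/(324*s^4 - 2736*s^3 + 3785*s^2 + 9996*s + 4605), Gamma_sst = (1134*s^3 - 576*s^2 - 2200*s + 1600)/(324*s^4 - 2736*s^3 + 3785*s^2 + 9996*s + 4605), Gamma_stt = (-729*s^3 + 2430*s^2 - 4077*s + 2530)/(324*s^4 - 2736*s^3 + 3785*s^2 + 9996*s + 4605), Gamma_tss = (-3248*s^3 - 9408*s^2 - 13436*s - 6220)/(324*s^4 - 2736*s^3 + 3785*s^2 + 9996*s + 4605), Gamma_tst = (2088*s^3 + 1712*s^2 - 2095*s - 2650)/(324*s^4 - 2736*s^3 + 3785*s^2 + 9996*s + 4605), Gamma_ttt = (-1134*s^3 + 576*s^2 + 2200*s - 1600)/(324*s^4 - 2736*s^3 + 3785*s^2 + 9996*s + 4605)

E = 265/36 + (112/9)*s + (58/9)*s^2; F = 40/9 - (19/9)*s - (7/2)*s^2; G = 253/36 - 5*s + (9/4)*s^2
Gamma^k_ij = (1/2) g^{kl} (d_i g_jl + d_j g_il - d_l g_ij), with g^inv = (1/(EG-F^2)) [[G, -F], [-F, E]]
first partials: E_s = 112/9 + (116/9)*s, E_t = 0, F_s = -19/9 - 7*s, F_t = 0, G_s = -5 + (9/2)*s, G_t = 0
D = EG - F^2 = 1535/48 + (833/12)*s + (3785/144)*s^2 - 19*s^3 + (9/4)*s^4
expanded: Gamma^s_ss = (G E_s - 2F F_s + F E_t)/(2D), Gamma^s_st = (G E_t - F G_s)/(2D), Gamma^s_tt = (2G F_t - G G_s - F G_t)/(2D), Gamma^t_ss = (2E F_s - E E_t - F E_s)/(2D), Gamma^t_st = (E G_s - F E_t)/(2D), Gamma^t_tt = (E G_t - 2F F_t + F G_s)/(2D); substitute and cancel common factors


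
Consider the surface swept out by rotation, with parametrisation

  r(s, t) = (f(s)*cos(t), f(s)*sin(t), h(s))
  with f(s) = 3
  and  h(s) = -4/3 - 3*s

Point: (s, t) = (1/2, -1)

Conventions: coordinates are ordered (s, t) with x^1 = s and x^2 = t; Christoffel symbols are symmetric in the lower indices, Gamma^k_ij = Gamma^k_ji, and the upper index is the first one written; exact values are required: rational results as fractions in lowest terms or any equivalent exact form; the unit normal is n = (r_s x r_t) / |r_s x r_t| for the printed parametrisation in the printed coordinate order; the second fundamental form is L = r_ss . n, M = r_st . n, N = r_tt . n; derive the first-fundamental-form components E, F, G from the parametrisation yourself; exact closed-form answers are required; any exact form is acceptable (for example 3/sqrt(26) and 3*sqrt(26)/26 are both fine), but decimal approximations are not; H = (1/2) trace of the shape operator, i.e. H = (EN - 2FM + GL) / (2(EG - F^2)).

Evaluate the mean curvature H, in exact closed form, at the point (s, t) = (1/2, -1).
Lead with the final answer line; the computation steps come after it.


Answer: H = -1/6

f = 3, f' = 0, f'' = 0, h' = -3, h'' = 0
E = 9, F = 0, G = 9; answer radicand W^2 = 9
unnormalised second-form numerators: l = 0, m = 0, n = -9; L = l/sqrt(9), and similarly M = m/sqrt(W^2), N = n/sqrt(W^2)
H = (E*n - 2*F*m + G*l) / (2*(EG - F^2)*sqrt(W^2)); E*n - 2*F*m + G*l = -81, EG - F^2 = 81, so H = (-1/2)/sqrt(9)


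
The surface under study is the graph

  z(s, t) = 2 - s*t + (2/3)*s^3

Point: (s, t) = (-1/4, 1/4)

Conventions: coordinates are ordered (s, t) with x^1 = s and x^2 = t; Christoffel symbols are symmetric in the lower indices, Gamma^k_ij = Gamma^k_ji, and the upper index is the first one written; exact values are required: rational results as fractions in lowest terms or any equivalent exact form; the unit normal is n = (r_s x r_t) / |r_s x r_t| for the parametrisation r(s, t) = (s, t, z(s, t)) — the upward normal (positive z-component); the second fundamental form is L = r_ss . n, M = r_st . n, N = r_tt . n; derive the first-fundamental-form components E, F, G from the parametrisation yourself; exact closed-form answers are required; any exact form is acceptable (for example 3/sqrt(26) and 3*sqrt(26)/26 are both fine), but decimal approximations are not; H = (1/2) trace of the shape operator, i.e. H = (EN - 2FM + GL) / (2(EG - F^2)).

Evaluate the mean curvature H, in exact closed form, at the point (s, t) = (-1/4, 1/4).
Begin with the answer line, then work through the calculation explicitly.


Answer: H = -32*sqrt(69)/529

z_s = -1/8, z_t = 1/4, z_ss = -1, z_st = -1, z_tt = 0
E = 65/64, F = -1/32, G = 17/16; answer radicand W^2 = 69/64
unnormalised second-form numerators: l = -1, m = -1, n = 0; L = l/sqrt(69/64), and similarly M = m/sqrt(W^2), N = n/sqrt(W^2)
H = (E*n - 2*F*m + G*l) / (2*(EG - F^2)*sqrt(W^2)); E*n - 2*F*m + G*l = -9/8, EG - F^2 = 69/64, so H = (-12/23)/sqrt(69/64)


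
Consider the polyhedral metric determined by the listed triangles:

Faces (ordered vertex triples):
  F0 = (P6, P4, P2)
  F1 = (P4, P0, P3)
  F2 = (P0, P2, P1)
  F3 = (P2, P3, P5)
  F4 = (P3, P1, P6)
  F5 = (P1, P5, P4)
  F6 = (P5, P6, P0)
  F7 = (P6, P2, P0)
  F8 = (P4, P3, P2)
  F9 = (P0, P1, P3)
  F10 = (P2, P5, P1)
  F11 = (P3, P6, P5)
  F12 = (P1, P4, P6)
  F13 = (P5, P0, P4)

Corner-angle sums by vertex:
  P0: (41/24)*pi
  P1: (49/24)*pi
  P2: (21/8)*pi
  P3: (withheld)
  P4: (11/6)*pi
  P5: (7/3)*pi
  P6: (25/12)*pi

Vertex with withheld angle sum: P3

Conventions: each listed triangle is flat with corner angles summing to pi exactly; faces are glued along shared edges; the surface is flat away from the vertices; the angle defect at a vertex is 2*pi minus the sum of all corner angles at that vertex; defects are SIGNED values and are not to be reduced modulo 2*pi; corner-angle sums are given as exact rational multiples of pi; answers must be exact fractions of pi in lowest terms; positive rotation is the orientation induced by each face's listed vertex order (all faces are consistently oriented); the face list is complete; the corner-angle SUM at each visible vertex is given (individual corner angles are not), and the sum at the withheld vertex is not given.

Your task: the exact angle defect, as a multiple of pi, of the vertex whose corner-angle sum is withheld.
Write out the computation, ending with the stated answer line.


V = 7, E = 21, F = 14; chi = V - E + F = 0
Gauss-Bonnet: total defect = 2*pi*chi = 0; visible defects sum to (-5/8)*pi

Answer: defect(P3) = (5/8)*pi


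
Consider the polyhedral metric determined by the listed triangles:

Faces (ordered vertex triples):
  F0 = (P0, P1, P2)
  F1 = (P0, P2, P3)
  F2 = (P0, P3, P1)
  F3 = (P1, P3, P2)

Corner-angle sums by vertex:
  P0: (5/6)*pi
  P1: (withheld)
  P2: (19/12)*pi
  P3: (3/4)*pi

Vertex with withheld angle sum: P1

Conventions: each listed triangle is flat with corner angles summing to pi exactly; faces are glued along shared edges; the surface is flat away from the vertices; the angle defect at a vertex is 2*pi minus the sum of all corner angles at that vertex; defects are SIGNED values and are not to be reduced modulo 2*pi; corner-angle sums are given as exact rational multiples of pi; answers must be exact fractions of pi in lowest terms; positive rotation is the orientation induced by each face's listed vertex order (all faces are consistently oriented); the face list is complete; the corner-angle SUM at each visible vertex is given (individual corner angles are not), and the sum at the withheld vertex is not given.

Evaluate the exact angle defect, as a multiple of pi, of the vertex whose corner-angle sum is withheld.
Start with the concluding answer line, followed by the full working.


Answer: defect(P1) = (7/6)*pi

V = 4, E = 6, F = 4; chi = V - E + F = 2
Gauss-Bonnet: total defect = 2*pi*chi = 4*pi; visible defects sum to (17/6)*pi


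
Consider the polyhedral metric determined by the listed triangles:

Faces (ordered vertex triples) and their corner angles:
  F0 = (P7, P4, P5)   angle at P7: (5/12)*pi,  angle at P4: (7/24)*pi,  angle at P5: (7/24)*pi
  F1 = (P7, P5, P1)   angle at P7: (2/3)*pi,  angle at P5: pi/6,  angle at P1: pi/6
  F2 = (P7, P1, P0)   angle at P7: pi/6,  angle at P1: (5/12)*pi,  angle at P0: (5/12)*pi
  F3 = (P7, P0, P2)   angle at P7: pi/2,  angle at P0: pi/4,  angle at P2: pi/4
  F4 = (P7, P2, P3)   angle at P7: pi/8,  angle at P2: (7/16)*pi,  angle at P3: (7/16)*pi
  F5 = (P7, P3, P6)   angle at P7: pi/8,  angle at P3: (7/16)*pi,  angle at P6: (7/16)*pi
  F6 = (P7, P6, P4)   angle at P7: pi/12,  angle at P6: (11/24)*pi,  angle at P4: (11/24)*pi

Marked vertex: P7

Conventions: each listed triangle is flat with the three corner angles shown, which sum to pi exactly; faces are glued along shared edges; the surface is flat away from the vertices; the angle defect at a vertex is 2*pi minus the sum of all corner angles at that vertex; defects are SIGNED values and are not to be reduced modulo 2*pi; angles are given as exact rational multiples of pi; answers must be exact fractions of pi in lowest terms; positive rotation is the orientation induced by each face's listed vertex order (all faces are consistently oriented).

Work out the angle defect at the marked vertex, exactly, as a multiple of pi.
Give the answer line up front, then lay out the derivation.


Answer: defect(P7) = -pi/12

Sum of corner angles at P7: (25/12)*pi
defect = 2*pi - (25/12)*pi


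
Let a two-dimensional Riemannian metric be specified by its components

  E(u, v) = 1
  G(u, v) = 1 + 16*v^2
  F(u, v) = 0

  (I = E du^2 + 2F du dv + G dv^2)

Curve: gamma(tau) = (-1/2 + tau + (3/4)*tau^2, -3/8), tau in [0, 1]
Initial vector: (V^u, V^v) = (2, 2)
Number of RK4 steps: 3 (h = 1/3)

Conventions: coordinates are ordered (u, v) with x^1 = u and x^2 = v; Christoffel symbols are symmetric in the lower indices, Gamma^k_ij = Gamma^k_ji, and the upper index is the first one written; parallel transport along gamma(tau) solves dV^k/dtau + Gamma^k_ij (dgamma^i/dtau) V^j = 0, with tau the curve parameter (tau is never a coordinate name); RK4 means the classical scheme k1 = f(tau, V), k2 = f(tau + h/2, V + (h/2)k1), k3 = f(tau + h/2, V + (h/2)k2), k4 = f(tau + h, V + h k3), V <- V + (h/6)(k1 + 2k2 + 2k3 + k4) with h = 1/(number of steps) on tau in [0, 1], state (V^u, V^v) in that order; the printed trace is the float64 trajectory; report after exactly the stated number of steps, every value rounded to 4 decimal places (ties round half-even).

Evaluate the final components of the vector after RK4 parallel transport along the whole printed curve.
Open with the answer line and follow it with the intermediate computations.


Answer: V^u = 2.0000, V^v = 2.0000

gamma'(tau) = (1 + (3/2)*tau, 0); f(tau, V)^k = -Gamma^k_ij(gamma(tau)) gamma'^i(tau) V^j; h = 1/3; intermediate values shown to 6 dp
curve data and Christoffel symbols at the stage parameters:
  tau = 0.000000: gamma = (-0.500000, -0.375000), gamma' = (1.000000, 0.000000); Gamma_uuu = 0.000000, Gamma_uuv = 0.000000, Gamma_uvv = 0.000000, Gamma_vuu = 0.000000, Gamma_vuv = 0.000000, Gamma_vvv = -1.846154
  tau = 0.166667: gamma = (-0.312500, -0.375000), gamma' = (1.250000, 0.000000); Gamma_uuu = 0.000000, Gamma_uuv = 0.000000, Gamma_uvv = 0.000000, Gamma_vuu = 0.000000, Gamma_vuv = 0.000000, Gamma_vvv = -1.846154
  tau = 0.333333: gamma = (-0.083333, -0.375000), gamma' = (1.500000, 0.000000); Gamma_uuu = 0.000000, Gamma_uuv = 0.000000, Gamma_uvv = 0.000000, Gamma_vuu = 0.000000, Gamma_vuv = 0.000000, Gamma_vvv = -1.846154
  tau = 0.500000: gamma = (0.187500, -0.375000), gamma' = (1.750000, 0.000000); Gamma_uuu = 0.000000, Gamma_uuv = 0.000000, Gamma_uvv = 0.000000, Gamma_vuu = 0.000000, Gamma_vuv = 0.000000, Gamma_vvv = -1.846154
  tau = 0.666667: gamma = (0.500000, -0.375000), gamma' = (2.000000, 0.000000); Gamma_uuu = 0.000000, Gamma_uuv = 0.000000, Gamma_uvv = 0.000000, Gamma_vuu = 0.000000, Gamma_vuv = 0.000000, Gamma_vvv = -1.846154
  tau = 0.833333: gamma = (0.854167, -0.375000), gamma' = (2.250000, 0.000000); Gamma_uuu = 0.000000, Gamma_uuv = 0.000000, Gamma_uvv = 0.000000, Gamma_vuu = 0.000000, Gamma_vuv = 0.000000, Gamma_vvv = -1.846154
  tau = 1.000000: gamma = (1.250000, -0.375000), gamma' = (2.500000, 0.000000); Gamma_uuu = 0.000000, Gamma_uuv = 0.000000, Gamma_uvv = 0.000000, Gamma_vuu = 0.000000, Gamma_vuv = 0.000000, Gamma_vvv = -1.846154
step 0: V^u = 2.0000, V^v = 2.0000
step 1: k1 = (0.000000, 0.000000), k2 = (0.000000, 0.000000), k3 = (0.000000, 0.000000), k4 = (0.000000, 0.000000); V <- V + (h/6)(k1 + 2k2 + 2k3 + k4): V^u = 2.0000, V^v = 2.0000
step 2: k1 = (0.000000, 0.000000), k2 = (0.000000, 0.000000), k3 = (0.000000, 0.000000), k4 = (0.000000, 0.000000); V <- V + (h/6)(k1 + 2k2 + 2k3 + k4): V^u = 2.0000, V^v = 2.0000
step 3: k1 = (0.000000, 0.000000), k2 = (0.000000, 0.000000), k3 = (0.000000, 0.000000), k4 = (0.000000, 0.000000); V <- V + (h/6)(k1 + 2k2 + 2k3 + k4): V^u = 2.0000, V^v = 2.0000


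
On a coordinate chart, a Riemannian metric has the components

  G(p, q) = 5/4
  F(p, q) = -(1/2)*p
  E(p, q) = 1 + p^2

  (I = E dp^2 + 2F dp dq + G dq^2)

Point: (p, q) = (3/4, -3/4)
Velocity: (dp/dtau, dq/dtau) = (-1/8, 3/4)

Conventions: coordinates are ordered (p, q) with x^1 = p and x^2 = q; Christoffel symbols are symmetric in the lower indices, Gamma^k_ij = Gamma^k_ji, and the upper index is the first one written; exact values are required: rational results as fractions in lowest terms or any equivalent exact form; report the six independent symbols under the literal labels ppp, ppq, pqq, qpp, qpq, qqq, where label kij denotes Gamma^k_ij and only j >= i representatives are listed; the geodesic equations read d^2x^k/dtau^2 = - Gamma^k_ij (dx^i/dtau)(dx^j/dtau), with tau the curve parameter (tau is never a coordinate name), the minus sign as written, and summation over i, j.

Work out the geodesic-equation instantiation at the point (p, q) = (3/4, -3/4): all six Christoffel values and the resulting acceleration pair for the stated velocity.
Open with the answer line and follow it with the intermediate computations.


Answer: Gamma_ppp = 12/29, Gamma_ppq = 0, Gamma_pqq = 0, Gamma_qpp = -8/29, Gamma_qpq = 0, Gamma_qqq = 0; accelerations (d^2p/dtau^2, d^2q/dtau^2) = (-3/464, 1/232)

E = 25/16, F = -3/8, G = 5/4 at the point
E_p = 3/2, E_q = 0, F_p = -1/2, F_q = 0, G_p = 0, G_q = 0
EG - F^2 = 29/16;  g^inv = (16/29) * [[5/4, 3/8], [3/8, 25/16]]
first-kind symbols [ij,l] = (1/2)(d_i g_jl + d_j g_il - d_l g_ij): [pp,p] = E_p/2 = 3/4, [pp,q] = F_p - E_q/2 = -1/2, [pq,p] = E_q/2 = 0, [pq,q] = G_p/2 = 0, [qq,p] = F_q - G_p/2 = 0, [qq,q] = G_q/2 = 0
Gamma^p_ij = (G*[ij,p] - F*[ij,q])/(EG - F^2), Gamma^q_ij = (E*[ij,q] - F*[ij,p])/(EG - F^2)
Gamma_ppp = 12/29, Gamma_ppq = 0, Gamma_pqq = 0, Gamma_qpp = -8/29, Gamma_qpq = 0, Gamma_qqq = 0
d^2p/dtau^2 = -(Gamma_ppp*(-1/8)^2 + 2*Gamma_ppq*(-1/8)*(3/4) + Gamma_pqq*(3/4)^2) = -3/464
d^2q/dtau^2 = -(Gamma_qpp*(-1/8)^2 + 2*Gamma_qpq*(-1/8)*(3/4) + Gamma_qqq*(3/4)^2) = 1/232


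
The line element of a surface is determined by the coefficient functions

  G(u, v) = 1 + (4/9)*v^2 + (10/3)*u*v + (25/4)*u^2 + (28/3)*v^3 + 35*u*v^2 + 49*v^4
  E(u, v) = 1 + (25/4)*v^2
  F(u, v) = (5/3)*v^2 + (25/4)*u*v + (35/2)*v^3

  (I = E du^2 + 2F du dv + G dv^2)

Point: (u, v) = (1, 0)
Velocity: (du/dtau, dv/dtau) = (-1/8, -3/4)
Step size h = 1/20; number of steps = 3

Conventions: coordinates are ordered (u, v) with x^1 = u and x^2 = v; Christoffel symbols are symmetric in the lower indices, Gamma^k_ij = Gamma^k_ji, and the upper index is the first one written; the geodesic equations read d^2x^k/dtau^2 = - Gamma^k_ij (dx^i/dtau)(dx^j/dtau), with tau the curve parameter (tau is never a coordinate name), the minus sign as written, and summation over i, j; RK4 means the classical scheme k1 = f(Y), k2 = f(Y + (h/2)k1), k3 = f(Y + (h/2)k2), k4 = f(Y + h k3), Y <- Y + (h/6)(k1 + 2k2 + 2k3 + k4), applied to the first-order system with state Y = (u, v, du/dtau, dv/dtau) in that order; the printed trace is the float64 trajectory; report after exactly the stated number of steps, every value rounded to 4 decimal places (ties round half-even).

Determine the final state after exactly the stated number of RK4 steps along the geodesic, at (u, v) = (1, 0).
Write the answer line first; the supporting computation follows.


Answer: u = 0.9813, v = -0.1146, du/dtau = -0.1243, dv/dtau = -0.7705

f(Y) = (du/dtau, dv/dtau, -Gamma^u_ij Y'^i Y'^j, -Gamma^v_ij Y'^i Y'^j) with the Gammas evaluated at the stage position; h = 0.050000; intermediate values shown to 6 dp
step 0: u = 1.0000, v = 0.0000, du/dtau = -0.1250, dv/dtau = -0.7500
step 1:
  k1: at (u, v) = (1.000000, 0.000000), (du/dtau, dv/dtau) = (-0.125000, -0.750000); Gamma_uuu = 0.000000, Gamma_uuv = 0.000000, Gamma_uvv = 0.000000, Gamma_vuu = 0.000000, Gamma_vuv = 0.862069, Gamma_vvv = 0.229885; k1 = (-0.125000, -0.750000, 0.000000, -0.290948)
  k2: at (u, v) = (0.996875, -0.018750), (du/dtau, dv/dtau) = (-0.125000, -0.757274); Gamma_uuu = 0.000000, Gamma_uuv = -0.016360, Gamma_uvv = -0.002645, Gamma_vuu = 0.000000, Gamma_vuv = 0.866278, Gamma_vvv = 0.140048; k2 = (-0.125000, -0.757274, 0.004614, -0.244315)
  k3: at (u, v) = (0.996875, -0.018932), (du/dtau, dv/dtau) = (-0.124885, -0.756108); Gamma_uuu = 0.000000, Gamma_uuv = -0.016519, Gamma_uvv = -0.002654, Gamma_vuu = 0.000000, Gamma_vuv = 0.866291, Gamma_vvv = 0.139168; k3 = (-0.124885, -0.756108, 0.004637, -0.243164)
  k4: at (u, v) = (0.993756, -0.037805), (du/dtau, dv/dtau) = (-0.124768, -0.762158); Gamma_uuu = 0.000000, Gamma_uuv = -0.033252, Gamma_uvv = -0.001827, Gamma_vuu = 0.000000, Gamma_vuv = 0.868719, Gamma_vvv = 0.047742; k4 = (-0.124768, -0.762158, 0.007386, -0.192951)
  Y <- Y + (h/6)(k1 + 2k2 + 2k3 + k4): u = 0.9938, v = -0.0378, du/dtau = -0.1248, dv/dtau = -0.7622
step 2:
  k1: at (u, v) = (0.993754, -0.037824), (du/dtau, dv/dtau) = (-0.124784, -0.762157); Gamma_uuu = 0.000000, Gamma_uuv = -0.033269, Gamma_uvv = -0.001825, Gamma_vuu = 0.000000, Gamma_vuv = 0.868720, Gamma_vvv = 0.047650; k1 = (-0.124784, -0.762157, 0.007388, -0.192919)
  k2: at (u, v) = (0.990634, -0.056878), (du/dtau, dv/dtau) = (-0.124600, -0.766980); Gamma_uuu = 0.000000, Gamma_uuv = -0.050223, Gamma_uvv = 0.002604, Gamma_vuu = 0.000000, Gamma_vuv = 0.869319, Gamma_vvv = -0.045076; k2 = (-0.124600, -0.766980, 0.008067, -0.139637)
  k3: at (u, v) = (0.990639, -0.056999), (du/dtau, dv/dtau) = (-0.124583, -0.765648); Gamma_uuu = 0.000000, Gamma_uuv = -0.050327, Gamma_uvv = 0.002644, Gamma_vuu = 0.000000, Gamma_vuv = 0.869301, Gamma_vvv = -0.045662; k3 = (-0.124583, -0.765648, 0.008051, -0.139071)
  k4: at (u, v) = (0.987525, -0.076107), (du/dtau, dv/dtau) = (-0.124382, -0.769111); Gamma_uuu = 0.000000, Gamma_uuv = -0.067175, Gamma_uvv = 0.010717, Gamma_vuu = 0.000000, Gamma_vuv = 0.868033, Gamma_vvv = -0.138478; k4 = (-0.124382, -0.769111, 0.006513, -0.084164)
  Y <- Y + (h/6)(k1 + 2k2 + 2k3 + k4): u = 0.9875, v = -0.0761, du/dtau = -0.1244, dv/dtau = -0.7691
step 3:
  k1: at (u, v) = (0.987524, -0.076129), (du/dtau, dv/dtau) = (-0.124400, -0.769111); Gamma_uuu = 0.000000, Gamma_uuv = -0.067194, Gamma_uvv = 0.010728, Gamma_vuu = 0.000000, Gamma_vuv = 0.868028, Gamma_vvv = -0.138584; k1 = (-0.124400, -0.769111, 0.006512, -0.084124)
  k2: at (u, v) = (0.984414, -0.095356), (du/dtau, dv/dtau) = (-0.124237, -0.771214); Gamma_uuu = 0.000000, Gamma_uuv = -0.083776, Gamma_uvv = 0.022396, Gamma_vuu = 0.000000, Gamma_vuv = 0.864894, Gamma_vvv = -0.231212; k2 = (-0.124237, -0.771214, 0.002733, -0.028219)
  k3: at (u, v) = (0.984419, -0.095409), (du/dtau, dv/dtau) = (-0.124331, -0.769817); Gamma_uuu = 0.000000, Gamma_uuv = -0.083819, Gamma_uvv = 0.022432, Gamma_vuu = 0.000000, Gamma_vuv = 0.864876, Gamma_vvv = -0.231462; k3 = (-0.124331, -0.769817, 0.002751, -0.028390)
  k4: at (u, v) = (0.981308, -0.114620), (du/dtau, dv/dtau) = (-0.124262, -0.770531); Gamma_uuu = 0.000000, Gamma_uuv = -0.099812, Gamma_uvv = 0.037450, Gamma_vuu = 0.000000, Gamma_vuv = 0.859954, Gamma_vvv = -0.322657; k4 = (-0.124262, -0.770531, -0.003121, 0.026890)
  Y <- Y + (h/6)(k1 + 2k2 + 2k3 + k4): u = 0.9813, v = -0.1146, du/dtau = -0.1243, dv/dtau = -0.7705


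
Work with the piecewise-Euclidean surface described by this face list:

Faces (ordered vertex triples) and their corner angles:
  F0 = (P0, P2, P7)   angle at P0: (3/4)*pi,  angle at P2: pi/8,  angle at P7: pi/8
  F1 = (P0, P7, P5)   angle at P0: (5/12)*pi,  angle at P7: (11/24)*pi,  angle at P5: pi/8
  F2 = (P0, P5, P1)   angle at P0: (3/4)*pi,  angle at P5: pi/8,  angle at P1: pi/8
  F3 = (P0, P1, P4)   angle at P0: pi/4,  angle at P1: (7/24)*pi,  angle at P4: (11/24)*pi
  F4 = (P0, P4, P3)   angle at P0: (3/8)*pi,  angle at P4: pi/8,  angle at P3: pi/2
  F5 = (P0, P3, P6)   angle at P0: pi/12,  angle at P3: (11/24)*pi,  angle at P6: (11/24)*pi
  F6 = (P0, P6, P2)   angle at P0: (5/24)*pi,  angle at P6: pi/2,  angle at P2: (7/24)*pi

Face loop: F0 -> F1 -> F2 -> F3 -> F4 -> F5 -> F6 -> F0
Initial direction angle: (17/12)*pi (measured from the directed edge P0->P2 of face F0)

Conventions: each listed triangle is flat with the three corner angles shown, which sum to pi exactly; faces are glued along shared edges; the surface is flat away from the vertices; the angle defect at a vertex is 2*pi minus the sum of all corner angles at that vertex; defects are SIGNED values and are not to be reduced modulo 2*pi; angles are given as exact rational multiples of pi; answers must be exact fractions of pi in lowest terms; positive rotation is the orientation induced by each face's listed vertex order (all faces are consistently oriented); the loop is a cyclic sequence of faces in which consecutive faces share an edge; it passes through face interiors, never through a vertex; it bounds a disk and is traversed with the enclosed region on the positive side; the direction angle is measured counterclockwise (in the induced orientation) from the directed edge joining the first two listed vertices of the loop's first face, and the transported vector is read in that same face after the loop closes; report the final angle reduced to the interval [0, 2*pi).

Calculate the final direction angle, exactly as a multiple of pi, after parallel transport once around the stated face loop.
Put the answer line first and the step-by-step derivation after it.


Answer: final direction angle = (7/12)*pi

enclosed vertex P0: corner angles sum to (17/6)*pi, defect = 2*pi - (17/6)*pi = (-5/6)*pi
holonomy = initial angle + sum of enclosed defects (mod 2*pi), positive in the induced orientation
final angle = (17/12)*pi - (5/6)*pi = (7/12)*pi (mod 2*pi)


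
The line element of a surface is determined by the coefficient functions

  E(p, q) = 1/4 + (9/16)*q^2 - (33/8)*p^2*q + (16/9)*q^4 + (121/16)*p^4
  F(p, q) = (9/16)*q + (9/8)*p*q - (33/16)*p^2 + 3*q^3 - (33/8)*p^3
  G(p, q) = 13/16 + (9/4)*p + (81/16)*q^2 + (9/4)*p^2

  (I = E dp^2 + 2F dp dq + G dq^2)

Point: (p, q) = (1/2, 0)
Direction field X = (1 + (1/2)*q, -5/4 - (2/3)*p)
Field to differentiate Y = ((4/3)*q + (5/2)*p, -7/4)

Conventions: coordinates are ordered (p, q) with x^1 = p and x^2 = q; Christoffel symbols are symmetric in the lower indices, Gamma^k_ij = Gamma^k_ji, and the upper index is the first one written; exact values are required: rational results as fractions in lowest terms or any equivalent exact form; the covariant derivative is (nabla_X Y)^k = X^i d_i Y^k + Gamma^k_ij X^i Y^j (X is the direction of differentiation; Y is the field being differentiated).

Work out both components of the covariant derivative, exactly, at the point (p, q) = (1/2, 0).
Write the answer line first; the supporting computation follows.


Answer: (nabla_X Y)^p = -842233/54792, (nabla_X Y)^q = -593103/48704

E = 185/256, F = -33/32, G = 5/2 at the point
E_p = 121/32, E_q = -33/32, F_p = -165/32, F_q = 9/8, G_p = 9/2, G_q = 0
EG - F^2 = 761/1024;  g^inv = (1024/761) * [[5/2, 33/32], [33/32, 185/256]]
first-kind symbols [ij,l] = (1/2)(d_i g_jl + d_j g_il - d_l g_ij): [pp,p] = E_p/2 = 121/64, [pp,q] = F_p - E_q/2 = -297/64, [pq,p] = E_q/2 = -33/64, [pq,q] = G_p/2 = 9/4, [qq,p] = F_q - G_p/2 = -9/8, [qq,q] = G_q/2 = 0
Gamma^p_ij = (G*[ij,p] - F*[ij,q])/(EG - F^2), Gamma^q_ij = (E*[ij,q] - F*[ij,p])/(EG - F^2)
Gamma_ppp = -121/1522, Gamma_ppq = 1056/761, Gamma_pqq = -2880/761, Gamma_qpp = -23001/12176, Gamma_qpq = 2241/1522, Gamma_qqq = -1188/761
X = (1, -19/12), Y = (5/4, -7/4) at the point


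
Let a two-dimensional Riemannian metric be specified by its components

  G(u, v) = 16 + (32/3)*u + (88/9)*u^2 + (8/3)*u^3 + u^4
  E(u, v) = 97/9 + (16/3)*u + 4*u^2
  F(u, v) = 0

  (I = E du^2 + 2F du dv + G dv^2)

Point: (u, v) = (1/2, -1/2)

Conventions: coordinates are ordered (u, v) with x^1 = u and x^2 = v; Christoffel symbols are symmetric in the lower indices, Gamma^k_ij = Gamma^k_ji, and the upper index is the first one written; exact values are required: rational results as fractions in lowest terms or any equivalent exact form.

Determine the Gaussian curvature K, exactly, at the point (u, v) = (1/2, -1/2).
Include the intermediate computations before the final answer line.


E = 130/9, F = 0, G = 3481/144, EG - F^2 = 226265/648 at the point
E_u = 28/3, E_v = 0, F_u = 0, F_v = 0, G_u = 413/18, G_v = 0
E_vv = 0, F_uv = 0, G_uu = 275/9
Brioschi: K = (det M1 - det M2) / (EG - F^2)^2 with the standard first/second-derivative matrices M1, M2.
M1 = [[-E_vv/2 + F_uv - G_uu/2, E_u/2, F_u - E_v/2], [F_v - G_u/2, E, F], [G_v/2, F, G]] = [[-275/18, 14/3, 0], [-413/36, 130/9, 0], [0, 0, 3481/144]]; det M1 = -94255037/23328
M2 = [[0, E_v/2, G_u/2], [E_v/2, E, F], [G_u/2, F, G]] = [[0, 0, 413/36], [0, 130/9, 0], [413/36, 0, 3481/144]]; det M2 = -11086985/5832
det M1 - det M2 = -205379/96; K = -205379/96 / (226265/648)^2 = -4374/249275

Answer: K = -4374/249275


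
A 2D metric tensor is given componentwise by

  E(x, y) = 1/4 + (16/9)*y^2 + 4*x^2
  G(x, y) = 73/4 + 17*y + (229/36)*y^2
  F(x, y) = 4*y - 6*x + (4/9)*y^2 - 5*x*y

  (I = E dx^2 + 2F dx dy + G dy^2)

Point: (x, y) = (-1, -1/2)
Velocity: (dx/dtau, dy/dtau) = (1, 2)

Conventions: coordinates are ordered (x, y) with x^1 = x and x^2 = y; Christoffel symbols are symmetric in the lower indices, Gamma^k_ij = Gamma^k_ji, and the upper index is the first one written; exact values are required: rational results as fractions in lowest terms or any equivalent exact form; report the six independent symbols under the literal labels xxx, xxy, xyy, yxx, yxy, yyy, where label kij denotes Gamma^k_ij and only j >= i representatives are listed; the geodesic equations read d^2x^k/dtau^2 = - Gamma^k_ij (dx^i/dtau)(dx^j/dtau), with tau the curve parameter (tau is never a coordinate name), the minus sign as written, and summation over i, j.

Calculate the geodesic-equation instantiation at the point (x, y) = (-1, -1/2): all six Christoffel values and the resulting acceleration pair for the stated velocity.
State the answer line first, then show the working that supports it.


Answer: Gamma_xxx = -213344/262521, Gamma_xxy = -52256/262521, Gamma_xyy = 458536/262521, Gamma_yxx = -30136/262521, Gamma_yxy = 7424/262521, Gamma_yyy = 57998/262521; accelerations (d^2x/dtau^2, d^2y/dtau^2) = (-52288/9723, -8576/9723)

E = 169/36, F = 29/18, G = 1633/144 at the point
E_x = -8, E_y = -16/9, F_x = -7/2, F_y = 77/9, G_x = 0, G_y = 383/36
EG - F^2 = 3241/64;  g^inv = (64/3241) * [[1633/144, -29/18], [-29/18, 169/36]]
first-kind symbols [ij,l] = (1/2)(d_i g_jl + d_j g_il - d_l g_ij): [xx,x] = E_x/2 = -4, [xx,y] = F_x - E_y/2 = -47/18, [xy,x] = E_y/2 = -8/9, [xy,y] = G_x/2 = 0, [yy,x] = F_y - G_x/2 = 77/9, [yy,y] = G_y/2 = 383/72
Gamma^x_ij = (G*[ij,x] - F*[ij,y])/(EG - F^2), Gamma^y_ij = (E*[ij,y] - F*[ij,x])/(EG - F^2)
Gamma_xxx = -213344/262521, Gamma_xxy = -52256/262521, Gamma_xyy = 458536/262521, Gamma_yxx = -30136/262521, Gamma_yxy = 7424/262521, Gamma_yyy = 57998/262521
d^2x/dtau^2 = -(Gamma_xxx*(1)^2 + 2*Gamma_xxy*(1)*(2) + Gamma_xyy*(2)^2) = -52288/9723
d^2y/dtau^2 = -(Gamma_yxx*(1)^2 + 2*Gamma_yxy*(1)*(2) + Gamma_yyy*(2)^2) = -8576/9723


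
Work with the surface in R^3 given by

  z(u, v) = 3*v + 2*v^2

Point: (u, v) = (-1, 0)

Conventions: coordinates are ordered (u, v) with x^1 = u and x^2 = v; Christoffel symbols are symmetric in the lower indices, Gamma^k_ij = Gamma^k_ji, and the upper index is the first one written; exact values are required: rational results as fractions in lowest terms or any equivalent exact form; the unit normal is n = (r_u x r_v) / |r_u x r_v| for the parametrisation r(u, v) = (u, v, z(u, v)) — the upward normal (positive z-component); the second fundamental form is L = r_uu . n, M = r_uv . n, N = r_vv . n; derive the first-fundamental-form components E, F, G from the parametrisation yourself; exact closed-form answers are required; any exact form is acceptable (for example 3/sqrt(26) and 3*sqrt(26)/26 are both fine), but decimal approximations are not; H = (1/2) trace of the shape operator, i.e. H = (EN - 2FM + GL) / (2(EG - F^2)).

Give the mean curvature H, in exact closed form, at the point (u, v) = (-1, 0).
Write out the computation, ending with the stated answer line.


z_u = 0, z_v = 3, z_uu = 0, z_uv = 0, z_vv = 4
E = 1, F = 0, G = 10; answer radicand W^2 = 10
unnormalised second-form numerators: l = 0, m = 0, n = 4; L = l/sqrt(10), and similarly M = m/sqrt(W^2), N = n/sqrt(W^2)
H = (E*n - 2*F*m + G*l) / (2*(EG - F^2)*sqrt(W^2)); E*n - 2*F*m + G*l = 4, EG - F^2 = 10, so H = (1/5)/sqrt(10)

Answer: H = sqrt(10)/50


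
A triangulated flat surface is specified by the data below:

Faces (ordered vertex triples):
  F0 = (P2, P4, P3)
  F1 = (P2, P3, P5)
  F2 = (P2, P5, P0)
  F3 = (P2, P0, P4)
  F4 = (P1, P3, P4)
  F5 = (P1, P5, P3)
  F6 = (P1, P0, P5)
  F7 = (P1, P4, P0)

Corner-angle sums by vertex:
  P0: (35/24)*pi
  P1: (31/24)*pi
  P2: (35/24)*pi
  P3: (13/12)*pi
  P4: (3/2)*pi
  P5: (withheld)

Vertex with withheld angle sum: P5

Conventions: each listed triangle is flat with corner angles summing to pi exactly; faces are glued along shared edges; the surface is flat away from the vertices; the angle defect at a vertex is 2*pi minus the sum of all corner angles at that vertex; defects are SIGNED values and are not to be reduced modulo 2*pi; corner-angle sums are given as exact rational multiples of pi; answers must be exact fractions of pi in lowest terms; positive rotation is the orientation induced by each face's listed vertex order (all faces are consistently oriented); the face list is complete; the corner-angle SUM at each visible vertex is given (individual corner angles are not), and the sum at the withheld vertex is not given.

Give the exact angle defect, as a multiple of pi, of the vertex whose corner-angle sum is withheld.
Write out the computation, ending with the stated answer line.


V = 6, E = 12, F = 8; chi = V - E + F = 2
Gauss-Bonnet: total defect = 2*pi*chi = 4*pi; visible defects sum to (77/24)*pi

Answer: defect(P5) = (19/24)*pi


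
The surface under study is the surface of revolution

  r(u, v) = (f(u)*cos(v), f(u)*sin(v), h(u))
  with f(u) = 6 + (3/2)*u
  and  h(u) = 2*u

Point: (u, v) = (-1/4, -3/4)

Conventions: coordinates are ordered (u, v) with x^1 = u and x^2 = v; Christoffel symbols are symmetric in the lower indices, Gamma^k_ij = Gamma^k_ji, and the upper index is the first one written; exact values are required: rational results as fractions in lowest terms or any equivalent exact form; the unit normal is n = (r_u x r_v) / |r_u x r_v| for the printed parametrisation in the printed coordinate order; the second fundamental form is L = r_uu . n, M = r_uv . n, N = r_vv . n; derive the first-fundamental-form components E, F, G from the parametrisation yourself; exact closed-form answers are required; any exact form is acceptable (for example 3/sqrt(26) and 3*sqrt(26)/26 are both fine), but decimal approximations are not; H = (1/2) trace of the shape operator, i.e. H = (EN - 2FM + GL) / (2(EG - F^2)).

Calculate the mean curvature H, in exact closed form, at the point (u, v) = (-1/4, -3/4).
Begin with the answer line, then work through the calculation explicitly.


Answer: H = 16/225

f = 45/8, f' = 3/2, f'' = 0, h' = 2, h'' = 0
E = 25/4, F = 0, G = 2025/64; answer radicand W^2 = 25/4
unnormalised second-form numerators: l = 0, m = 0, n = 45/4; L = l/sqrt(25/4), and similarly M = m/sqrt(W^2), N = n/sqrt(W^2)
H = (E*n - 2*F*m + G*l) / (2*(EG - F^2)*sqrt(W^2)); E*n - 2*F*m + G*l = 1125/16, EG - F^2 = 50625/256, so H = (8/45)/sqrt(25/4)


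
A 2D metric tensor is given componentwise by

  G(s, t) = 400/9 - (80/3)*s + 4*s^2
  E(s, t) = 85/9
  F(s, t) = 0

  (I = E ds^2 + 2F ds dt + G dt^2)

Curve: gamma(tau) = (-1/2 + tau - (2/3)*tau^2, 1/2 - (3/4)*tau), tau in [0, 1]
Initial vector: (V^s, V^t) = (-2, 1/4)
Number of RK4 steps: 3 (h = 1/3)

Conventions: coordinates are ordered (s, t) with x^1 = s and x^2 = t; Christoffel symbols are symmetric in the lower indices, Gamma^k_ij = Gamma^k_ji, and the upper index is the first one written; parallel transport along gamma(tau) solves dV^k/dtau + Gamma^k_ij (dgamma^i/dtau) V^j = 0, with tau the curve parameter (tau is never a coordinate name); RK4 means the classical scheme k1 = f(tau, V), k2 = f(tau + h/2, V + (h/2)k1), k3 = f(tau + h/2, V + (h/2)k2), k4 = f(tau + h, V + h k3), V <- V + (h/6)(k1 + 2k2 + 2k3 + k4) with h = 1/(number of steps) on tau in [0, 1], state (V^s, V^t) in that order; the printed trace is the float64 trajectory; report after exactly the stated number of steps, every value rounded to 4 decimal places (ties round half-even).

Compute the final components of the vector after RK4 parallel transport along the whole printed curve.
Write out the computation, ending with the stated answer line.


gamma'(tau) = (1 - (4/3)*tau, -3/4); f(tau, V)^k = -Gamma^k_ij(gamma(tau)) gamma'^i(tau) V^j; h = 1/3; intermediate values shown to 6 dp
curve data and Christoffel symbols at the stage parameters:
  tau = 0.000000: gamma = (-0.500000, 0.500000), gamma' = (1.000000, -0.750000); Gamma_sss = 0.000000, Gamma_sst = 0.000000, Gamma_stt = 1.623529, Gamma_tss = 0.000000, Gamma_tst = -0.260870, Gamma_ttt = 0.000000
  tau = 0.166667: gamma = (-0.351852, 0.375000), gamma' = (0.777778, -0.750000); Gamma_sss = 0.000000, Gamma_sst = 0.000000, Gamma_stt = 1.560784, Gamma_tss = 0.000000, Gamma_tst = -0.271357, Gamma_ttt = 0.000000
  tau = 0.333333: gamma = (-0.240741, 0.250000), gamma' = (0.555556, -0.750000); Gamma_sss = 0.000000, Gamma_sst = 0.000000, Gamma_stt = 1.513725, Gamma_tss = 0.000000, Gamma_tst = -0.279793, Gamma_ttt = 0.000000
  tau = 0.500000: gamma = (-0.166667, 0.125000), gamma' = (0.333333, -0.750000); Gamma_sss = 0.000000, Gamma_sst = 0.000000, Gamma_stt = 1.482353, Gamma_tss = 0.000000, Gamma_tst = -0.285714, Gamma_ttt = 0.000000
  tau = 0.666667: gamma = (-0.129630, 0.000000), gamma' = (0.111111, -0.750000); Gamma_sss = 0.000000, Gamma_sst = 0.000000, Gamma_stt = 1.466667, Gamma_tss = 0.000000, Gamma_tst = -0.288770, Gamma_ttt = 0.000000
  tau = 0.833333: gamma = (-0.129630, -0.125000), gamma' = (-0.111111, -0.750000); Gamma_sss = 0.000000, Gamma_sst = 0.000000, Gamma_stt = 1.466667, Gamma_tss = 0.000000, Gamma_tst = -0.288770, Gamma_ttt = 0.000000
  tau = 1.000000: gamma = (-0.166667, -0.250000), gamma' = (-0.333333, -0.750000); Gamma_sss = 0.000000, Gamma_sst = 0.000000, Gamma_stt = 1.482353, Gamma_tss = 0.000000, Gamma_tst = -0.285714, Gamma_ttt = 0.000000
step 0: V^s = -2.0000, V^t = 0.2500
step 1: k1 = (0.304412, 0.456522), k2 = (0.381714, 0.465532), k3 = (0.383471, 0.463227), k4 = (0.459123, 0.455727); V <- V + (h/6)(k1 + 2k2 + 2k3 + k4): V^s = -1.8726, V^t = 0.4039
step 2: k1 = (0.458518, 0.455725), k2 = (0.533458, 0.430586), k3 = (0.528800, 0.427510), k4 = (0.601017, 0.384910); V <- V + (h/6)(k1 + 2k2 + 2k3 + k4): V^s = -1.6957, V^t = 0.5459
step 3: k1 = (0.600514, 0.384760), k2 = (0.671053, 0.325994), k3 = (0.660280, 0.323762), k4 = (0.726919, 0.253924); V <- V + (h/6)(k1 + 2k2 + 2k3 + k4): V^s = -1.4740, V^t = 0.6536

Answer: V^s = -1.4740, V^t = 0.6536


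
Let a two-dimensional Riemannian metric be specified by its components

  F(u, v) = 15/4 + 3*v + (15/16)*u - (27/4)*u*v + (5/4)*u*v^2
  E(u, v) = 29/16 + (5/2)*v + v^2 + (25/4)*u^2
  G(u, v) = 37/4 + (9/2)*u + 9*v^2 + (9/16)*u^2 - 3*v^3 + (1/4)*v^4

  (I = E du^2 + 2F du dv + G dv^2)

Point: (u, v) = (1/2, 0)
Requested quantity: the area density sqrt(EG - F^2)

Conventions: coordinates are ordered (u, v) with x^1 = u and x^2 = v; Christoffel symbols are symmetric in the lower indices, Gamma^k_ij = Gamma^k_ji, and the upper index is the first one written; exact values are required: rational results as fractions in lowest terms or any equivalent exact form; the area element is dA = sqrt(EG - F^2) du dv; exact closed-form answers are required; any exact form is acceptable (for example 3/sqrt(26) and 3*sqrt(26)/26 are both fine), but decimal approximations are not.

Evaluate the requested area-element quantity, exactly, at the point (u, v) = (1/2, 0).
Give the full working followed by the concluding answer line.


E = 27/8, F = 135/32, G = 745/64; EG - F^2 = 22005/1024

Answer: sqrt(EG - F^2) = 3*sqrt(2445)/32


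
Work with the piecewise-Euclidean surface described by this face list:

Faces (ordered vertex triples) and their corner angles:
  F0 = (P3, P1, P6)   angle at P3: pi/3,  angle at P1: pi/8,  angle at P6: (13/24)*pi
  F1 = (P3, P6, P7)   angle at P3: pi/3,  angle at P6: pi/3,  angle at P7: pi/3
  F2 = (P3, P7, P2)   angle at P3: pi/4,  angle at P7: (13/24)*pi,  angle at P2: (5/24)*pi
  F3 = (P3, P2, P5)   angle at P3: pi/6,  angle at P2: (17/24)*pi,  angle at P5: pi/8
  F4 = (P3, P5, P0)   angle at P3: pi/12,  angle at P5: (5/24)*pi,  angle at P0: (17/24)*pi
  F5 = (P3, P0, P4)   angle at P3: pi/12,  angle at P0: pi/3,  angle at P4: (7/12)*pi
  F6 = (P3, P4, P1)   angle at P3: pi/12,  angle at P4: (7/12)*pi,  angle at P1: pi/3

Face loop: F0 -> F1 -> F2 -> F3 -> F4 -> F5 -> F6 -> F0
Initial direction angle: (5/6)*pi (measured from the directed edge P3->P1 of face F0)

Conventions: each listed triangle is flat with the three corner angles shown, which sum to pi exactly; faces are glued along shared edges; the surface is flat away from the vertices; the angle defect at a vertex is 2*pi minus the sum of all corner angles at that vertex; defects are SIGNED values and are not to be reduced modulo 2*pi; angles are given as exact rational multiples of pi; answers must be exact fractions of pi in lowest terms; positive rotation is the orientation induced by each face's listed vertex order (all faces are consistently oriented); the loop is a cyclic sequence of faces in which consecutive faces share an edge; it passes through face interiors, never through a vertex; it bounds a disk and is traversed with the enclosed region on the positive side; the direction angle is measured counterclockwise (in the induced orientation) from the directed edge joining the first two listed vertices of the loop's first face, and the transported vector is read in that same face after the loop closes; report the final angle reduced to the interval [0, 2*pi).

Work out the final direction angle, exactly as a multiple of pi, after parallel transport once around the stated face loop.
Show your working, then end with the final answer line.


enclosed vertex P3: corner angles sum to (4/3)*pi, defect = 2*pi - (4/3)*pi = (2/3)*pi
final direction = starting direction + enclosed defect total, reduced mod 2*pi (induced orientation)
final angle = (5/6)*pi + (2/3)*pi = (3/2)*pi (mod 2*pi)

Answer: final direction angle = (3/2)*pi


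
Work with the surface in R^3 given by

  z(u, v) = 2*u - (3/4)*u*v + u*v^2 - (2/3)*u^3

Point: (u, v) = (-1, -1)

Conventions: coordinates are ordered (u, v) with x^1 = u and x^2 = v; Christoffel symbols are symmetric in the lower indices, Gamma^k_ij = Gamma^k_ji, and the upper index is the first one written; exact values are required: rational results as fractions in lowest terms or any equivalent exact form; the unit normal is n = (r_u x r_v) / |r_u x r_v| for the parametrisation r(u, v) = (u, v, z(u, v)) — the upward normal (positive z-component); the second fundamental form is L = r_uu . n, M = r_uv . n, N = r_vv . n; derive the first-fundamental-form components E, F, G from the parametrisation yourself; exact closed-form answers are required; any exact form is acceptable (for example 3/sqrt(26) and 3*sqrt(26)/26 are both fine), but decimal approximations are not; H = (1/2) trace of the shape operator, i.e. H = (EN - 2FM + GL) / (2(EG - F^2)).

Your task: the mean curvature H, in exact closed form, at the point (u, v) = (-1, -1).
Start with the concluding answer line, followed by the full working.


Answer: H = 187*sqrt(186)/3844

z_u = 7/4, z_v = 11/4, z_uu = 4, z_uv = -11/4, z_vv = -2
E = 65/16, F = 77/16, G = 137/16; answer radicand W^2 = 93/8
unnormalised second-form numerators: l = 4, m = -11/4, n = -2; L = l/sqrt(93/8), and similarly M = m/sqrt(W^2), N = n/sqrt(W^2)
H = (E*n - 2*F*m + G*l) / (2*(EG - F^2)*sqrt(W^2)); E*n - 2*F*m + G*l = 1683/32, EG - F^2 = 93/8, so H = (561/248)/sqrt(93/8)
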